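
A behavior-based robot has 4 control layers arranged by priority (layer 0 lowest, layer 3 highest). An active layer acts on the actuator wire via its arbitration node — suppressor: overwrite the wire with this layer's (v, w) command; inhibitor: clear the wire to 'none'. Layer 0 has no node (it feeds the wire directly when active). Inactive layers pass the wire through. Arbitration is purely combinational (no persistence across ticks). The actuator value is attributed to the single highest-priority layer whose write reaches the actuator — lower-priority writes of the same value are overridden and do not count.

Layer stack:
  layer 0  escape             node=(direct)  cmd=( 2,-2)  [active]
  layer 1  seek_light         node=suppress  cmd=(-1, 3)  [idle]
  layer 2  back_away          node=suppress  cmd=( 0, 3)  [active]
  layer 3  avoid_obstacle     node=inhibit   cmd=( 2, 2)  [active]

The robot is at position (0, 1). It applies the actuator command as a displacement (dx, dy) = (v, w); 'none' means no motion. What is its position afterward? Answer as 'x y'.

layer 0 (escape) active — direct: (2, -2)
layer 1 (seek_light) idle — unchanged: (2, -2)
layer 2 (back_away) active — suppresses: (0, 3)
layer 3 (avoid_obstacle) active — inhibits: none
→ actuator none
position: (0, 1) + none = (0, 1)

0 1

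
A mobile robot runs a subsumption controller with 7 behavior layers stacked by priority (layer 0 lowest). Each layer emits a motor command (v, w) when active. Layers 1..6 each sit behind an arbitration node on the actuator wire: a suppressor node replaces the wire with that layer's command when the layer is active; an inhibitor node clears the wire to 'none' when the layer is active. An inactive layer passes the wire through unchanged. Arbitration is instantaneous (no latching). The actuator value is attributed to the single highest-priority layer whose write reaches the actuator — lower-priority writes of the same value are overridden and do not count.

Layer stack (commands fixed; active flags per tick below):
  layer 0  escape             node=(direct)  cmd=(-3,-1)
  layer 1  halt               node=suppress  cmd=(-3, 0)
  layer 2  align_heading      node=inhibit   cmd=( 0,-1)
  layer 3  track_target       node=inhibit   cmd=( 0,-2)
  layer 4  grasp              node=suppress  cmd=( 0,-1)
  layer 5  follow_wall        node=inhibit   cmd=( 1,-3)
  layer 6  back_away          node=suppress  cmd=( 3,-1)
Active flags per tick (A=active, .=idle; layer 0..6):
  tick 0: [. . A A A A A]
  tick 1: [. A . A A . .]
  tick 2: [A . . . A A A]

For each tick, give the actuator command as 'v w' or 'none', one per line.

tick 0:
  [0] escape off; wire := none
  [1] halt off; pass none
  [2] align_heading on (inhibit); wire := none
  [3] track_target on (inhibit); wire := none
  [4] grasp on (suppress); wire := (0, -1)
  [5] follow_wall on (inhibit); wire := none
  [6] back_away on (suppress); wire := (3, -1)
  output (3, -1)
tick 1:
  [0] escape off; wire := none
  [1] halt on (suppress); wire := (-3, 0)
  [2] align_heading off; pass (-3, 0)
  [3] track_target on (inhibit); wire := none
  [4] grasp on (suppress); wire := (0, -1)
  [5] follow_wall off; pass (0, -1)
  [6] back_away off; pass (0, -1)
  output (0, -1)
tick 2:
  [0] escape on; wire := (-3, -1)
  [1] halt off; pass (-3, -1)
  [2] align_heading off; pass (-3, -1)
  [3] track_target off; pass (-3, -1)
  [4] grasp on (suppress); wire := (0, -1)
  [5] follow_wall on (inhibit); wire := none
  [6] back_away on (suppress); wire := (3, -1)
  output (3, -1)

3 -1
0 -1
3 -1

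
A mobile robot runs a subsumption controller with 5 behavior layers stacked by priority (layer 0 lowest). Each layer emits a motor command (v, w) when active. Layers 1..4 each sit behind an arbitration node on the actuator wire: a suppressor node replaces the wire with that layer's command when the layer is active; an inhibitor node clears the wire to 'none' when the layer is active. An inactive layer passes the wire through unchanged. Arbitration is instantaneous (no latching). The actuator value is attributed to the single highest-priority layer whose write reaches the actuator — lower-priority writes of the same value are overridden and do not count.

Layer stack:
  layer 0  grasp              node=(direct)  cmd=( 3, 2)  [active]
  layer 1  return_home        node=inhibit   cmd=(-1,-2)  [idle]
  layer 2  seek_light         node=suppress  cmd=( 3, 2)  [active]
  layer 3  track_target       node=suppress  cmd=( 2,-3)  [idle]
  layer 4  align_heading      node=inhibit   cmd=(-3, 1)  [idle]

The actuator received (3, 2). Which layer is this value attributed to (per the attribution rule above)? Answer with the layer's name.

seek_light

L0 grasp: active, feeds wire = (3, 2)
L1 return_home: idle → wire stays (3, 2)
L2 seek_light: active, suppressor → wire = (3, 2)
L3 track_target: idle → wire stays (3, 2)
L4 align_heading: idle → wire stays (3, 2)
actuator = (3, 2)
last writer: layer 2 = seek_light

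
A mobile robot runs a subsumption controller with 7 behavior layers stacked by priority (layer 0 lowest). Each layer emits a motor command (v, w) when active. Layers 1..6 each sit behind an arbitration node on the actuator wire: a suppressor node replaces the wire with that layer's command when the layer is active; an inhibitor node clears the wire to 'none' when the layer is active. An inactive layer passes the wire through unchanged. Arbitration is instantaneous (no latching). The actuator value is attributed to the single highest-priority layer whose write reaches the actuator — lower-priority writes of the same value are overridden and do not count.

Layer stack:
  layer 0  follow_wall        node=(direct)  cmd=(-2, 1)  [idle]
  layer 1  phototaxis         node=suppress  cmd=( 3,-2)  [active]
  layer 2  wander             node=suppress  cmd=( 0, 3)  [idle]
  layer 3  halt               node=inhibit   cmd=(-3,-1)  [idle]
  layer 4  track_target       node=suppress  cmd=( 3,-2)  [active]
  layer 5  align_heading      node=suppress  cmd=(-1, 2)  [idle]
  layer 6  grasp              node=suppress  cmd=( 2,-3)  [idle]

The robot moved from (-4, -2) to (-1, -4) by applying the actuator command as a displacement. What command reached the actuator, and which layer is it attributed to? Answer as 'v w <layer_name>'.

3 -2 track_target

displacement = (-1, -4) − (-4, -2) = (3, -2)
layer 0 (follow_wall) idle — none
layer 1 (phototaxis) active — suppresses: (3, -2)
layer 2 (wander) idle — unchanged: (3, -2)
layer 3 (halt) idle — unchanged: (3, -2)
layer 4 (track_target) active — suppresses: (3, -2)
layer 5 (align_heading) idle — unchanged: (3, -2)
layer 6 (grasp) idle — unchanged: (3, -2)
→ actuator (3, -2) — from layer 4 (track_target)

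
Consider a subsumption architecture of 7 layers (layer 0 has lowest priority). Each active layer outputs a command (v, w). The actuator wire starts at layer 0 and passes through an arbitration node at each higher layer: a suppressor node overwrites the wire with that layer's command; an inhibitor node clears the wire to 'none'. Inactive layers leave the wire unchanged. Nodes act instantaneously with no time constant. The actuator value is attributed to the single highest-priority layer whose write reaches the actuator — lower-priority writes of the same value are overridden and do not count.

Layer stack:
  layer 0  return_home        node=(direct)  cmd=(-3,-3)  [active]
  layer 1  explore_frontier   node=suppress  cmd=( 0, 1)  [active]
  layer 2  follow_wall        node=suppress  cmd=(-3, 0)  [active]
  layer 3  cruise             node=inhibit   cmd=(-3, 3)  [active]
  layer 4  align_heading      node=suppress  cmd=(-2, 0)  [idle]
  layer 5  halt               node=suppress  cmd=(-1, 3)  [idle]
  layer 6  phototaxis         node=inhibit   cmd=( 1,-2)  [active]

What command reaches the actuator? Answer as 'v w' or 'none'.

none

L0 return_home: active, feeds wire = (-3, -3)
L1 explore_frontier: active, suppressor → wire = (0, 1)
L2 follow_wall: active, suppressor → wire = (-3, 0)
L3 cruise: active, inhibitor → wire = none
L4 align_heading: idle → wire stays none
L5 halt: idle → wire stays none
L6 phototaxis: active, inhibitor → wire = none
actuator = none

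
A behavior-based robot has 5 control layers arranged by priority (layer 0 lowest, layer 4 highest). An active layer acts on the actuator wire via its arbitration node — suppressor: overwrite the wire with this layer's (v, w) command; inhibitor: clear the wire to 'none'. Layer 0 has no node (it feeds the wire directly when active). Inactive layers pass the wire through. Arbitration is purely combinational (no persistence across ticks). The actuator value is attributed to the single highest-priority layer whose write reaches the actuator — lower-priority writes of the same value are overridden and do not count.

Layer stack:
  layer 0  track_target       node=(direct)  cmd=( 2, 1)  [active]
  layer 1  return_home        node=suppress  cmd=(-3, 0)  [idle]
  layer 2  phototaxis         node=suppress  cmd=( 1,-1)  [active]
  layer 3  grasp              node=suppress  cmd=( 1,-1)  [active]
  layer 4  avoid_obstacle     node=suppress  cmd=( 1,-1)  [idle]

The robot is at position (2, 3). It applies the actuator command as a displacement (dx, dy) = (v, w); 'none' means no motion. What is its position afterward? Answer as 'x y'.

L0 track_target: active, feeds wire = (2, 1)
L1 return_home: idle → wire stays (2, 1)
L2 phototaxis: active, suppressor → wire = (1, -1)
L3 grasp: active, suppressor → wire = (1, -1)
L4 avoid_obstacle: idle → wire stays (1, -1)
actuator = (1, -1)
position: (2, 3) + (1, -1) = (3, 2)

3 2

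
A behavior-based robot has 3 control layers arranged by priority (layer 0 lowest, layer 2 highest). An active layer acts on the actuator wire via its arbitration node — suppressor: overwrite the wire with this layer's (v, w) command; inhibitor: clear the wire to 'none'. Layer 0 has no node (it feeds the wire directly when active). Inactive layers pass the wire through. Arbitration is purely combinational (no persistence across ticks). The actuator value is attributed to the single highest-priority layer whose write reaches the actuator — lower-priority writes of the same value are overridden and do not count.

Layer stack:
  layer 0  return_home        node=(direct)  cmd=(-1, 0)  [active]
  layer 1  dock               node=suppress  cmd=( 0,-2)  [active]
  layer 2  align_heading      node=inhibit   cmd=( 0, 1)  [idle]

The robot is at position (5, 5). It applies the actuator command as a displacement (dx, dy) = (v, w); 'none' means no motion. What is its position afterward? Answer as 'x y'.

5 3

layer 0 (return_home) active — direct: (-1, 0)
layer 1 (dock) active — suppresses: (0, -2)
layer 2 (align_heading) idle — unchanged: (0, -2)
→ actuator (0, -2)
position: (5, 5) + (0, -2) = (5, 3)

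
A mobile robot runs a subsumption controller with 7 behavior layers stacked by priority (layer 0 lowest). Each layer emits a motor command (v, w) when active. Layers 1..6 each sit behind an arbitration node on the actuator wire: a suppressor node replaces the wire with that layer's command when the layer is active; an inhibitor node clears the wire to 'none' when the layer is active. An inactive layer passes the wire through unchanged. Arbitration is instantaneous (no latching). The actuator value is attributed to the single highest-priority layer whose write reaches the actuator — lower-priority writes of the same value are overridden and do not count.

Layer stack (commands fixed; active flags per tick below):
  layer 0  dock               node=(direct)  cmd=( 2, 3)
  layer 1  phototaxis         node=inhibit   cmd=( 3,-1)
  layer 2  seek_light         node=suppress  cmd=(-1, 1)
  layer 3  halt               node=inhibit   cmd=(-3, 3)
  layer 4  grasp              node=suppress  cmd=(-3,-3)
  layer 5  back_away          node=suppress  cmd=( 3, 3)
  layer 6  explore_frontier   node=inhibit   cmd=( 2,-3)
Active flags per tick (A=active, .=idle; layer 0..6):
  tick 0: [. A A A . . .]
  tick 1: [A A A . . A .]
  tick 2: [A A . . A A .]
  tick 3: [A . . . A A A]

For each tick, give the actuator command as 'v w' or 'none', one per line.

tick 0:
  layer 0 (dock) idle — none
  layer 1 (phototaxis) active — inhibits: none
  layer 2 (seek_light) active — suppresses: (-1, 1)
  layer 3 (halt) active — inhibits: none
  layer 4 (grasp) idle — unchanged: none
  layer 5 (back_away) idle — unchanged: none
  layer 6 (explore_frontier) idle — unchanged: none
  → actuator none
tick 1:
  layer 0 (dock) active — direct: (2, 3)
  layer 1 (phototaxis) active — inhibits: none
  layer 2 (seek_light) active — suppresses: (-1, 1)
  layer 3 (halt) idle — unchanged: (-1, 1)
  layer 4 (grasp) idle — unchanged: (-1, 1)
  layer 5 (back_away) active — suppresses: (3, 3)
  layer 6 (explore_frontier) idle — unchanged: (3, 3)
  → actuator (3, 3)
tick 2:
  layer 0 (dock) active — direct: (2, 3)
  layer 1 (phototaxis) active — inhibits: none
  layer 2 (seek_light) idle — unchanged: none
  layer 3 (halt) idle — unchanged: none
  layer 4 (grasp) active — suppresses: (-3, -3)
  layer 5 (back_away) active — suppresses: (3, 3)
  layer 6 (explore_frontier) idle — unchanged: (3, 3)
  → actuator (3, 3)
tick 3:
  layer 0 (dock) active — direct: (2, 3)
  layer 1 (phototaxis) idle — unchanged: (2, 3)
  layer 2 (seek_light) idle — unchanged: (2, 3)
  layer 3 (halt) idle — unchanged: (2, 3)
  layer 4 (grasp) active — suppresses: (-3, -3)
  layer 5 (back_away) active — suppresses: (3, 3)
  layer 6 (explore_frontier) active — inhibits: none
  → actuator none

none
3 3
3 3
none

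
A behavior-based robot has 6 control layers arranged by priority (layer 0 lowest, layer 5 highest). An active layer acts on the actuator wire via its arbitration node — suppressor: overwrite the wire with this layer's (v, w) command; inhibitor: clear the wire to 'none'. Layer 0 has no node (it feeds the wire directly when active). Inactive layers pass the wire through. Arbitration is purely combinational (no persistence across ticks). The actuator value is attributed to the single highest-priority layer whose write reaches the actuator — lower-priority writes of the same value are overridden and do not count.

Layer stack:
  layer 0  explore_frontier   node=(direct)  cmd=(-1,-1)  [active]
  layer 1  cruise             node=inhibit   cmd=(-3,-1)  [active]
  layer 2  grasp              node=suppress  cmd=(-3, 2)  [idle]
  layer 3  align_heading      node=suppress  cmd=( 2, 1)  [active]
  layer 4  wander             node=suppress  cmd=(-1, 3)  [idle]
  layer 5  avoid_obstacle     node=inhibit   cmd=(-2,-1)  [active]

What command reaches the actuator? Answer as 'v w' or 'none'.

layer 0 (explore_frontier) active — direct: (-1, -1)
layer 1 (cruise) active — inhibits: none
layer 2 (grasp) idle — unchanged: none
layer 3 (align_heading) active — suppresses: (2, 1)
layer 4 (wander) idle — unchanged: (2, 1)
layer 5 (avoid_obstacle) active — inhibits: none
→ actuator none

none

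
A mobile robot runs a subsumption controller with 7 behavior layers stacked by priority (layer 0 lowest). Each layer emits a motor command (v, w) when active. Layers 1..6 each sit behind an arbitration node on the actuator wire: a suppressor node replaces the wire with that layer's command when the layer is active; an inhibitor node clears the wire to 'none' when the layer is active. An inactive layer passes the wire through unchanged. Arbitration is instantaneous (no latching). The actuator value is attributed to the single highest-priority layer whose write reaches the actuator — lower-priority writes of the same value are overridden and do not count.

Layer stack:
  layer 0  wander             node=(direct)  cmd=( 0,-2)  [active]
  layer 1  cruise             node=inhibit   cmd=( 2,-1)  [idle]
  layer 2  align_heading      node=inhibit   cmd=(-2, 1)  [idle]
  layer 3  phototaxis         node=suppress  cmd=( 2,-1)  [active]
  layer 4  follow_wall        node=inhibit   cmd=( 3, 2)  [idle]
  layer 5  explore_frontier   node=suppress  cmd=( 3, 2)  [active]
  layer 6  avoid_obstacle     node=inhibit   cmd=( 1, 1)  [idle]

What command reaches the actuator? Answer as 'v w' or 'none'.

3 2

layer 0 (wander) active — direct: (0, -2)
layer 1 (cruise) idle — unchanged: (0, -2)
layer 2 (align_heading) idle — unchanged: (0, -2)
layer 3 (phototaxis) active — suppresses: (2, -1)
layer 4 (follow_wall) idle — unchanged: (2, -1)
layer 5 (explore_frontier) active — suppresses: (3, 2)
layer 6 (avoid_obstacle) idle — unchanged: (3, 2)
→ actuator (3, 2)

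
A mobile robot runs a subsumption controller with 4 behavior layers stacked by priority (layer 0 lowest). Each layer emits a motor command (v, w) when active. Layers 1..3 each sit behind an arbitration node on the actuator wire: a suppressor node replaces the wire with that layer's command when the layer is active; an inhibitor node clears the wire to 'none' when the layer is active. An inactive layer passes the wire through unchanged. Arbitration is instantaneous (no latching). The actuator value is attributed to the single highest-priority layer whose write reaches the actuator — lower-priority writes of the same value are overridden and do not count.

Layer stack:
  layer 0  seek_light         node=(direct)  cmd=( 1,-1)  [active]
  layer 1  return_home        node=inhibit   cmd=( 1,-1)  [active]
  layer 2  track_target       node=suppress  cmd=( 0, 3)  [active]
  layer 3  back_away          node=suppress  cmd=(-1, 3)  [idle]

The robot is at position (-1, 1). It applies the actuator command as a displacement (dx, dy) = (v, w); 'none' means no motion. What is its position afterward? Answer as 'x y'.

-1 4

L0 seek_light: active, feeds wire = (1, -1)
L1 return_home: active, inhibitor → wire = none
L2 track_target: active, suppressor → wire = (0, 3)
L3 back_away: idle → wire stays (0, 3)
actuator = (0, 3)
position: (-1, 1) + (0, 3) = (-1, 4)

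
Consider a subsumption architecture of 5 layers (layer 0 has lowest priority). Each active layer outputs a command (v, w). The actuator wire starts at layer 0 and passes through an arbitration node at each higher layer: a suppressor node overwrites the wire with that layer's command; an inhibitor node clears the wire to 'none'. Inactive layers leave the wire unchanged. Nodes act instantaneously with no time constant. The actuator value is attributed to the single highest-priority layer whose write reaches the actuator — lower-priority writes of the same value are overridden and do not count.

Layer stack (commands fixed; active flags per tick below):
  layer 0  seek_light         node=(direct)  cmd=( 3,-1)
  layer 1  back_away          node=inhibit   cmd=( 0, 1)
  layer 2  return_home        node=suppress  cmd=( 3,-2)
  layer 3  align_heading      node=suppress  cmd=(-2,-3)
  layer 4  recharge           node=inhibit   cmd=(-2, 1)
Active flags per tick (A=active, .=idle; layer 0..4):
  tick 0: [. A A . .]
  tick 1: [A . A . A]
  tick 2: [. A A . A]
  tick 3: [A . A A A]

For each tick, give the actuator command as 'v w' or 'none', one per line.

tick 0:
  L0 seek_light: idle → wire = none
  L1 back_away: active, inhibitor → wire = none
  L2 return_home: active, suppressor → wire = (3, -2)
  L3 align_heading: idle → wire stays (3, -2)
  L4 recharge: idle → wire stays (3, -2)
  actuator = (3, -2)
tick 1:
  L0 seek_light: active, feeds wire = (3, -1)
  L1 back_away: idle → wire stays (3, -1)
  L2 return_home: active, suppressor → wire = (3, -2)
  L3 align_heading: idle → wire stays (3, -2)
  L4 recharge: active, inhibitor → wire = none
  actuator = none
tick 2:
  L0 seek_light: idle → wire = none
  L1 back_away: active, inhibitor → wire = none
  L2 return_home: active, suppressor → wire = (3, -2)
  L3 align_heading: idle → wire stays (3, -2)
  L4 recharge: active, inhibitor → wire = none
  actuator = none
tick 3:
  L0 seek_light: active, feeds wire = (3, -1)
  L1 back_away: idle → wire stays (3, -1)
  L2 return_home: active, suppressor → wire = (3, -2)
  L3 align_heading: active, suppressor → wire = (-2, -3)
  L4 recharge: active, inhibitor → wire = none
  actuator = none

3 -2
none
none
none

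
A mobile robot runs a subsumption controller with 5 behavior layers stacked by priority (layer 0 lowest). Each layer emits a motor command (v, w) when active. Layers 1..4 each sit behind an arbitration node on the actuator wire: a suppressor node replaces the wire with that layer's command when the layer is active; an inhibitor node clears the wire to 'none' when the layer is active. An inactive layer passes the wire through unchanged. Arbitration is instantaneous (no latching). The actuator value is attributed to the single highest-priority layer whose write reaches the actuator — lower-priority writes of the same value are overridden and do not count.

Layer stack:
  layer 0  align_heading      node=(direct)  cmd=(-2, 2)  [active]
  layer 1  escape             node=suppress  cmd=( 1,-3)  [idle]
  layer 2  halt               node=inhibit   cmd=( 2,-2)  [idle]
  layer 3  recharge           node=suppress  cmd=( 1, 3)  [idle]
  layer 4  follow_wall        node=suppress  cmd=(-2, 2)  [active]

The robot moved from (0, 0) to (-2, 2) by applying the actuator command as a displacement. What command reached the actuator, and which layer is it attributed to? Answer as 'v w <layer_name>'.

displacement = (-2, 2) − (0, 0) = (-2, 2)
layer 0 (align_heading) active — direct: (-2, 2)
layer 1 (escape) idle — unchanged: (-2, 2)
layer 2 (halt) idle — unchanged: (-2, 2)
layer 3 (recharge) idle — unchanged: (-2, 2)
layer 4 (follow_wall) active — suppresses: (-2, 2)
→ actuator (-2, 2) — from layer 4 (follow_wall)

-2 2 follow_wall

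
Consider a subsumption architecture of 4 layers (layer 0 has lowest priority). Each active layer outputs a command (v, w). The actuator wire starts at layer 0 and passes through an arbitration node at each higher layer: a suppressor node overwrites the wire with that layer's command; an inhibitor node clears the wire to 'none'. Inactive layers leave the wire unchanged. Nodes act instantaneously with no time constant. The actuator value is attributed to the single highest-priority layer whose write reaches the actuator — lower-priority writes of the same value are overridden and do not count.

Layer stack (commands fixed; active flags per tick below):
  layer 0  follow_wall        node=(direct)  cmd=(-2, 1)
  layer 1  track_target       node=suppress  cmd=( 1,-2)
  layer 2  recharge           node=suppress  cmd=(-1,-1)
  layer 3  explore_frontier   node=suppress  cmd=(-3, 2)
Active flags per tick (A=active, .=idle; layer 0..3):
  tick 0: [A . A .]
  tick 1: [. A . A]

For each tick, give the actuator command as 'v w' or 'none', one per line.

tick 0:
  L0 follow_wall: active, feeds wire = (-2, 1)
  L1 track_target: idle → wire stays (-2, 1)
  L2 recharge: active, suppressor → wire = (-1, -1)
  L3 explore_frontier: idle → wire stays (-1, -1)
  actuator = (-1, -1)
tick 1:
  L0 follow_wall: idle → wire = none
  L1 track_target: active, suppressor → wire = (1, -2)
  L2 recharge: idle → wire stays (1, -2)
  L3 explore_frontier: active, suppressor → wire = (-3, 2)
  actuator = (-3, 2)

-1 -1
-3 2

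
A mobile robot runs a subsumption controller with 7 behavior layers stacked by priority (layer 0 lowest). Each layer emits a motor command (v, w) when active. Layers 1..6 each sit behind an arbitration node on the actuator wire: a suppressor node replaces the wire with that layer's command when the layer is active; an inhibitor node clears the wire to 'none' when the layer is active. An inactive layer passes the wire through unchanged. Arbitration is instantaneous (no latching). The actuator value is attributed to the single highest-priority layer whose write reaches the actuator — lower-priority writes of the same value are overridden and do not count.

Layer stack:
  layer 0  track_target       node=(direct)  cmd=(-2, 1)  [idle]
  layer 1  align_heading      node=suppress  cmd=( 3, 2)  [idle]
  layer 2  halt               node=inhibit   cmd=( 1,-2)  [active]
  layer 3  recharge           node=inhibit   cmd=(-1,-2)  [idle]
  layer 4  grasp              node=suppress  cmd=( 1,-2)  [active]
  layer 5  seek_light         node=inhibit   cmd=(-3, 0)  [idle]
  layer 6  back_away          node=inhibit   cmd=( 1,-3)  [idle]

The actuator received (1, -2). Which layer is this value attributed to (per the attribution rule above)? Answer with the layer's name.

L0 track_target: idle → wire = none
L1 align_heading: idle → wire stays none
L2 halt: active, inhibitor → wire = none
L3 recharge: idle → wire stays none
L4 grasp: active, suppressor → wire = (1, -2)
L5 seek_light: idle → wire stays (1, -2)
L6 back_away: idle → wire stays (1, -2)
actuator = (1, -2)
last writer: layer 4 = grasp

grasp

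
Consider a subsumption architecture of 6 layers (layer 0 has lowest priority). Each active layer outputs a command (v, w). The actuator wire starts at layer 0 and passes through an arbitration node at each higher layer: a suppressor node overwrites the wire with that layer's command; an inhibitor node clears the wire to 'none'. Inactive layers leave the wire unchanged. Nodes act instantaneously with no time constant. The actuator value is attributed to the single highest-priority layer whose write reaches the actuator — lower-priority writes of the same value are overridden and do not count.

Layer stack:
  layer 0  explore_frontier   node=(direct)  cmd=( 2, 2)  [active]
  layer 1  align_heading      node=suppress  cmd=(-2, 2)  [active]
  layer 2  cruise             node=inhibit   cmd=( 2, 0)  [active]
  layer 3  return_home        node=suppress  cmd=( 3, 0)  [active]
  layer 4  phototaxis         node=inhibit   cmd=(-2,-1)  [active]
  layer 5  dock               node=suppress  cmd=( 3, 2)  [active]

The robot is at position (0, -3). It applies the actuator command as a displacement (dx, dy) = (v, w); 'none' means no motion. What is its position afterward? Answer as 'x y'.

[0] explore_frontier on; wire := (2, 2)
[1] align_heading on (suppress); wire := (-2, 2)
[2] cruise on (inhibit); wire := none
[3] return_home on (suppress); wire := (3, 0)
[4] phototaxis on (inhibit); wire := none
[5] dock on (suppress); wire := (3, 2)
output (3, 2)
position: (0, -3) + (3, 2) = (3, -1)

3 -1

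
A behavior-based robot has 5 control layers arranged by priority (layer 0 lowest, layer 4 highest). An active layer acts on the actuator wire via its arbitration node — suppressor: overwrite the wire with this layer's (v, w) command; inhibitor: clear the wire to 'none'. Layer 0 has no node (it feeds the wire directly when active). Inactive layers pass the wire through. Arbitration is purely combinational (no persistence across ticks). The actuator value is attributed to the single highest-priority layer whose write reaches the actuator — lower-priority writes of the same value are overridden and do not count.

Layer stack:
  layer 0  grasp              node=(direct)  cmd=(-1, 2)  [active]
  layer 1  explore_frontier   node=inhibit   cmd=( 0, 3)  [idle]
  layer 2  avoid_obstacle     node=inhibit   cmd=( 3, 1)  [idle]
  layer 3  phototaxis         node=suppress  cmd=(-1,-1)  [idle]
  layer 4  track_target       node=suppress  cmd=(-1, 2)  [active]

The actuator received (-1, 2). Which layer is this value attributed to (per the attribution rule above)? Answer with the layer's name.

track_target

L0 grasp: active, feeds wire = (-1, 2)
L1 explore_frontier: idle → wire stays (-1, 2)
L2 avoid_obstacle: idle → wire stays (-1, 2)
L3 phototaxis: idle → wire stays (-1, 2)
L4 track_target: active, suppressor → wire = (-1, 2)
actuator = (-1, 2)
last writer: layer 4 = track_target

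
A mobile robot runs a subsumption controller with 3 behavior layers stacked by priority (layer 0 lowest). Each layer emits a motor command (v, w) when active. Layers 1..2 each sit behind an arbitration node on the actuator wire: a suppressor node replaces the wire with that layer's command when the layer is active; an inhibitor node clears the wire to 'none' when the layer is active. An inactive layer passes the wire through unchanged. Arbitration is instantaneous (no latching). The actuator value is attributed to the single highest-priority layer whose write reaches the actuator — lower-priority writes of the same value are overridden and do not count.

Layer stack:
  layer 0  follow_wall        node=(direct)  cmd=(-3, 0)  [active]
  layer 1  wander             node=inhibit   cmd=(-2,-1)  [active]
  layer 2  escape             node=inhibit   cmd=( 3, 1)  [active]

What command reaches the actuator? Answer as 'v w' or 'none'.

[0] follow_wall on; wire := (-3, 0)
[1] wander on (inhibit); wire := none
[2] escape on (inhibit); wire := none
output none

none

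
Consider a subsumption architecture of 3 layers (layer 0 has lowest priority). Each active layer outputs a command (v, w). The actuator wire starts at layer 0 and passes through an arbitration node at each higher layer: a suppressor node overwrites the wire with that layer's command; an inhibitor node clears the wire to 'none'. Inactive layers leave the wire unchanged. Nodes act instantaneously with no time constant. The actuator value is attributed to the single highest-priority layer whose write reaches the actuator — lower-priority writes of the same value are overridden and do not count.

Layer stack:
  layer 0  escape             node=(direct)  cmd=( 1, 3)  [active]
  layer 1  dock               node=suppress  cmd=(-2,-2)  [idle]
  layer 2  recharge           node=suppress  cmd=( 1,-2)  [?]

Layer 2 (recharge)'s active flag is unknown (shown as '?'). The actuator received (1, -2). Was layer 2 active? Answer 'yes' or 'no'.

yes

If layer 2 is active=yes:
  actuator would be (1, -2)
If layer 2 is active=no:
  actuator would be (1, 3)
Observed (1, -2), so layer 2 was active.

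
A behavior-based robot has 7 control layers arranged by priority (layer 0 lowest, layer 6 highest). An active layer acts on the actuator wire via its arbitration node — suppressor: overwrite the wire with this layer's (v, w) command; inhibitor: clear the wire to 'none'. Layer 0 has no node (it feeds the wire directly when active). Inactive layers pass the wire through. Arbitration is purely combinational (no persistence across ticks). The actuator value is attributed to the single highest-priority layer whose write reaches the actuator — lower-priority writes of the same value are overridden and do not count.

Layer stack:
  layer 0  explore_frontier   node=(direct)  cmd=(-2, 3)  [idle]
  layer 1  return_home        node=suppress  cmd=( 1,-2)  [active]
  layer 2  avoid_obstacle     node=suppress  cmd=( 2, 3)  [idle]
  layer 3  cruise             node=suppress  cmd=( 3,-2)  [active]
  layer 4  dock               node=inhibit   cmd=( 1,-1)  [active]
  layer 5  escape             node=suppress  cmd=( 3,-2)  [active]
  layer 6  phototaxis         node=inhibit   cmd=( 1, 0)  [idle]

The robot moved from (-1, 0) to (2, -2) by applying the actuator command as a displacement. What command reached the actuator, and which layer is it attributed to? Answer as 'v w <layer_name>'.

3 -2 escape

displacement = (2, -2) − (-1, 0) = (3, -2)
layer 0 (explore_frontier) idle — none
layer 1 (return_home) active — suppresses: (1, -2)
layer 2 (avoid_obstacle) idle — unchanged: (1, -2)
layer 3 (cruise) active — suppresses: (3, -2)
layer 4 (dock) active — inhibits: none
layer 5 (escape) active — suppresses: (3, -2)
layer 6 (phototaxis) idle — unchanged: (3, -2)
→ actuator (3, -2) — from layer 5 (escape)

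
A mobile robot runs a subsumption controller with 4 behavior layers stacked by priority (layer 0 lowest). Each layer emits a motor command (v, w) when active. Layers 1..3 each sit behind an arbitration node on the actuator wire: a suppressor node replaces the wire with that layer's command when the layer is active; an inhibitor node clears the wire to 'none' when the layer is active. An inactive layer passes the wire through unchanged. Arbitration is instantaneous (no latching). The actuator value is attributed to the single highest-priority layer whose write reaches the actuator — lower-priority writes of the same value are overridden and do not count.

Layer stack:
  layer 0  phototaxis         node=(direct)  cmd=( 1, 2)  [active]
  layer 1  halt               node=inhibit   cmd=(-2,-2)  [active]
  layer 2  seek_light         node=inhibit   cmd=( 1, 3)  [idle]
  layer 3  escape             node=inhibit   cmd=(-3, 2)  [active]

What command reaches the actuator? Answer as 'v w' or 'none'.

none

[0] phototaxis on; wire := (1, 2)
[1] halt on (inhibit); wire := none
[2] seek_light off; pass none
[3] escape on (inhibit); wire := none
output none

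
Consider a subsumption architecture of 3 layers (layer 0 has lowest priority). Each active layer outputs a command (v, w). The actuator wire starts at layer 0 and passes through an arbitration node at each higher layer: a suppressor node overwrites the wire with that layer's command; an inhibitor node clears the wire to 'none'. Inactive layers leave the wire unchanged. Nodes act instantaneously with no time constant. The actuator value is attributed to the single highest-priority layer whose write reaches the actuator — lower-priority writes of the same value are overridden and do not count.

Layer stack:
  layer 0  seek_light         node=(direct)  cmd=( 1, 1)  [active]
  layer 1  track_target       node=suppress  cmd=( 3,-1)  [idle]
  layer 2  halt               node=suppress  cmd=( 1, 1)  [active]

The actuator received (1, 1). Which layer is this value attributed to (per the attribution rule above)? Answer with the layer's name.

halt

L0 seek_light: active, feeds wire = (1, 1)
L1 track_target: idle → wire stays (1, 1)
L2 halt: active, suppressor → wire = (1, 1)
actuator = (1, 1)
last writer: layer 2 = halt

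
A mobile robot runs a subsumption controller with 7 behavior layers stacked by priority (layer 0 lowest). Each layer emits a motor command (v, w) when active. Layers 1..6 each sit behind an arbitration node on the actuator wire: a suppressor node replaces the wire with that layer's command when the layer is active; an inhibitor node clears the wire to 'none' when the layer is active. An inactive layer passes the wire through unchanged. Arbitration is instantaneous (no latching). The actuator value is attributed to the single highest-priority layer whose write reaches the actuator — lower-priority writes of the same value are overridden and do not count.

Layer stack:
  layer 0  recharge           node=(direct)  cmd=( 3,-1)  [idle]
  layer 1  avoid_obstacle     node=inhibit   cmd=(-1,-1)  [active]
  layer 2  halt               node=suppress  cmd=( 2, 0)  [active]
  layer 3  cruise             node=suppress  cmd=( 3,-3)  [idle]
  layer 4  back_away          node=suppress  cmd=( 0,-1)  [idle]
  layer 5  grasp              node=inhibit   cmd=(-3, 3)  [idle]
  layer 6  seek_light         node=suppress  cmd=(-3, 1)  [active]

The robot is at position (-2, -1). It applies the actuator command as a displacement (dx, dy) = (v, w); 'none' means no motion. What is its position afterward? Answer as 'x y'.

-5 0

layer 0 (recharge) idle — none
layer 1 (avoid_obstacle) active — inhibits: none
layer 2 (halt) active — suppresses: (2, 0)
layer 3 (cruise) idle — unchanged: (2, 0)
layer 4 (back_away) idle — unchanged: (2, 0)
layer 5 (grasp) idle — unchanged: (2, 0)
layer 6 (seek_light) active — suppresses: (-3, 1)
→ actuator (-3, 1)
position: (-2, -1) + (-3, 1) = (-5, 0)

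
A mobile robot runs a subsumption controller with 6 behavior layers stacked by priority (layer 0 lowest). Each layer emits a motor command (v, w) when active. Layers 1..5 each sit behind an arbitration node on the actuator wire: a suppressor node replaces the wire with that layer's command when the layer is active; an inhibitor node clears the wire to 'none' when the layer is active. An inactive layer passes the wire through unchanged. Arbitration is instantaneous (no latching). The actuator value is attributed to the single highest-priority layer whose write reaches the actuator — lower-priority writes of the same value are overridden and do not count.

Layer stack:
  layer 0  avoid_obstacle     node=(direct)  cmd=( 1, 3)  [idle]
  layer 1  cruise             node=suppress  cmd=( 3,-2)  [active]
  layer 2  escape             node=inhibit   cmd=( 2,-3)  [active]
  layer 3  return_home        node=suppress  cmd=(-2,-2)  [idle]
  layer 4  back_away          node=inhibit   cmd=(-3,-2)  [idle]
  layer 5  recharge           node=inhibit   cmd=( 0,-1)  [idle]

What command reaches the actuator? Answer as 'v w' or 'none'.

layer 0 (avoid_obstacle) idle — none
layer 1 (cruise) active — suppresses: (3, -2)
layer 2 (escape) active — inhibits: none
layer 3 (return_home) idle — unchanged: none
layer 4 (back_away) idle — unchanged: none
layer 5 (recharge) idle — unchanged: none
→ actuator none

none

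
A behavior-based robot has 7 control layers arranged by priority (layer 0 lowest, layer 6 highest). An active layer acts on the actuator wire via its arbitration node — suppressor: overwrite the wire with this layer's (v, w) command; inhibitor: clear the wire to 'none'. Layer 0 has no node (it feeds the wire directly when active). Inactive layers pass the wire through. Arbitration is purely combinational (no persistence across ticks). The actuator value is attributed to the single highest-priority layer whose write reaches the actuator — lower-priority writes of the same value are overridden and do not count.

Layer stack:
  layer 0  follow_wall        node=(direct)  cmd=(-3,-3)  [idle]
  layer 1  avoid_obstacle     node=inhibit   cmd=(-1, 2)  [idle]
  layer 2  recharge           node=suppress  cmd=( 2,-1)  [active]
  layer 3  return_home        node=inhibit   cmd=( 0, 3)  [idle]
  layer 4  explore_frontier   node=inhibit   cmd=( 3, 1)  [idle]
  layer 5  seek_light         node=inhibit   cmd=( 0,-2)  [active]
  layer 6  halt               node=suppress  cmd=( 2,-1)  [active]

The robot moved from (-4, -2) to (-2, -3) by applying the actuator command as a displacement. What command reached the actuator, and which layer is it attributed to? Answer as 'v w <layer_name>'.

displacement = (-2, -3) − (-4, -2) = (2, -1)
layer 0 (follow_wall) idle — none
layer 1 (avoid_obstacle) idle — unchanged: none
layer 2 (recharge) active — suppresses: (2, -1)
layer 3 (return_home) idle — unchanged: (2, -1)
layer 4 (explore_frontier) idle — unchanged: (2, -1)
layer 5 (seek_light) active — inhibits: none
layer 6 (halt) active — suppresses: (2, -1)
→ actuator (2, -1) — from layer 6 (halt)

2 -1 halt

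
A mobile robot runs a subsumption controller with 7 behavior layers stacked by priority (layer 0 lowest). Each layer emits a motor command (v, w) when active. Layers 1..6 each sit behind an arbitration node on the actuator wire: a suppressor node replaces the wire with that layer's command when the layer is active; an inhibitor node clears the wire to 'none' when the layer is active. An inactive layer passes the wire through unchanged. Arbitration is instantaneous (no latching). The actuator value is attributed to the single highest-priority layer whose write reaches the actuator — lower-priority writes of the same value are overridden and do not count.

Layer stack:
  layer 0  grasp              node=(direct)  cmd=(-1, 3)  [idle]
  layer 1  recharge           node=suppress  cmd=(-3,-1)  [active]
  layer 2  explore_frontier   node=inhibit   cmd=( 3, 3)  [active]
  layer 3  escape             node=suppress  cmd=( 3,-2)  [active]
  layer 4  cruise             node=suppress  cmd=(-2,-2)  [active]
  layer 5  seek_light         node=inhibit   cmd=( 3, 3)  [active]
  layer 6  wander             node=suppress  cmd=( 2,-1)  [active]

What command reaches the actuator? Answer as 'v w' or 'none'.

layer 0 (grasp) idle — none
layer 1 (recharge) active — suppresses: (-3, -1)
layer 2 (explore_frontier) active — inhibits: none
layer 3 (escape) active — suppresses: (3, -2)
layer 4 (cruise) active — suppresses: (-2, -2)
layer 5 (seek_light) active — inhibits: none
layer 6 (wander) active — suppresses: (2, -1)
→ actuator (2, -1)

2 -1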